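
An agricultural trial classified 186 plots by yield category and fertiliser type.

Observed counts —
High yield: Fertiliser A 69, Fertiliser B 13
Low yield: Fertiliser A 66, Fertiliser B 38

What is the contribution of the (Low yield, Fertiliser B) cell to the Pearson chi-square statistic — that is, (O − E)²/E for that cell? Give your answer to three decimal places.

Row total (Low yield) = 104; column total (Fertiliser B) = 51; N = 186.
Expected count E = 104 × 51 / 186 = 28.51613.
Contribution = (O − E)²/E = (38 − 28.51613)² / 28.51613 = 3.154.

3.154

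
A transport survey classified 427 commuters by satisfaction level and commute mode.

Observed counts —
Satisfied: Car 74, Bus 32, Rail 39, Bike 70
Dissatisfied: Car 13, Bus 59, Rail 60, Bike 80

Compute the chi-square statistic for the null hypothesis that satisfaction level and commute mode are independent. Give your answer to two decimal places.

Row totals: 215, 212. Column totals: 87, 91, 99, 150. Grand total N = 427.
Expected counts (row total × column total / N):
  Satisfied, Car: 215×87/427 = 43.806
  Satisfied, Bus: 215×91/427 = 45.820
  Satisfied, Rail: 215×99/427 = 49.848
  Satisfied, Bike: 215×150/427 = 75.527
  Dissatisfied, Car: 212×87/427 = 43.194
  Dissatisfied, Bus: 212×91/427 = 45.180
  Dissatisfied, Rail: 212×99/427 = 49.152
  Dissatisfied, Bike: 212×150/427 = 74.473
Contributions (O − E)²/E:
  (74 − 43.806)²/43.806 = 20.8117
  (32 − 45.820)²/45.820 = 4.1683
  (39 − 49.848)²/49.848 = 2.3608
  (70 − 75.527)²/75.527 = 0.4045
  (13 − 43.194)²/43.194 = 21.1066
  (59 − 45.180)²/45.180 = 4.2274
  (60 − 49.152)²/49.152 = 2.3942
  (80 − 74.473)²/74.473 = 0.4102
χ² = 20.8117 + 4.1683 + 2.3608 + 0.4045 + 21.1066 + 4.2274 + 2.3942 + 0.4102 = 55.88

55.88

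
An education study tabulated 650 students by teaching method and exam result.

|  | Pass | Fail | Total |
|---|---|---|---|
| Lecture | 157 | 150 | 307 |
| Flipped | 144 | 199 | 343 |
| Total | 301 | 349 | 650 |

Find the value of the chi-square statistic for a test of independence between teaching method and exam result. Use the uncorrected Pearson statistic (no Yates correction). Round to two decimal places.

5.46

Grand total N = 650.
Expected counts (row total × column total / N):
  Lecture, Pass: 307×301/650 = 142.165
  Lecture, Fail: 307×349/650 = 164.835
  Flipped, Pass: 343×301/650 = 158.835
  Flipped, Fail: 343×349/650 = 184.165
Contributions (O − E)²/E:
  (157 − 142.165)²/142.165 = 1.5480
  (150 − 164.835)²/164.835 = 1.3351
  (144 − 158.835)²/158.835 = 1.3856
  (199 − 184.165)²/184.165 = 1.1950
χ² = 1.5480 + 1.3351 + 1.3856 + 1.1950 = 5.46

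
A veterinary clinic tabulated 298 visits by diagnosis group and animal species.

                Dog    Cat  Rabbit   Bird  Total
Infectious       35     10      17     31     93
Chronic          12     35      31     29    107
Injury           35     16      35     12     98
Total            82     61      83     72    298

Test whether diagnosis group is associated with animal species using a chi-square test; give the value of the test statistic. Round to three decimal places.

43.794

Grand total N = 298.
Expected counts (row total × column total / N):
  Infectious, Dog: 93×82/298 = 25.59060
  Infectious, Cat: 93×61/298 = 19.03691
  Infectious, Rabbit: 93×83/298 = 25.90268
  Infectious, Bird: 93×72/298 = 22.46980
  Chronic, Dog: 107×82/298 = 29.44295
  Chronic, Cat: 107×61/298 = 21.90268
  Chronic, Rabbit: 107×83/298 = 29.80201
  Chronic, Bird: 107×72/298 = 25.85235
  Injury, Dog: 98×82/298 = 26.96644
  Injury, Cat: 98×61/298 = 20.06040
  Injury, Rabbit: 98×83/298 = 27.29530
  Injury, Bird: 98×72/298 = 23.67785
Contributions (O − E)²/E:
  (35 − 25.59060)²/25.59060 = 3.4597
  (10 − 19.03691)²/19.03691 = 4.2899
  (17 − 25.90268)²/25.90268 = 3.0598
  (31 − 22.46980)²/22.46980 = 3.2383
  (12 − 29.44295)²/29.44295 = 10.3338
  (35 − 21.90268)²/21.90268 = 7.8319
  (31 − 29.80201)²/29.80201 = 0.0482
  (29 − 25.85235)²/25.85235 = 0.3832
  (35 − 26.96644)²/26.96644 = 2.3933
  (16 − 20.06040)²/20.06040 = 0.8219
  (35 − 27.29530)²/27.29530 = 2.1748
  (12 − 23.67785)²/23.67785 = 5.7595
χ² = 3.4597 + 4.2899 + 3.0598 + 3.2383 + 10.3338 + 7.8319 + 0.0482 + 0.3832 + 2.3933 + 0.8219 + 2.1748 + 5.7595 = 43.794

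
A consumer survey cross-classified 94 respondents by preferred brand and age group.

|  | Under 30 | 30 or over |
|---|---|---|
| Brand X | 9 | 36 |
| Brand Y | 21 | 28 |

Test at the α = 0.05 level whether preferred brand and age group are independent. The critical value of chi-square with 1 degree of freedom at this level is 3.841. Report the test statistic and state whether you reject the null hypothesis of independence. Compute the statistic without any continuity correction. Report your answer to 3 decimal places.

5.640; reject H₀

Row totals: 45, 49. Column totals: 30, 64. Grand total N = 94.
Expected counts (row total × column total / N):
  Brand X, Under 30: 45×30/94 = 14.3617
  Brand X, 30 or over: 45×64/94 = 30.6383
  Brand Y, Under 30: 49×30/94 = 15.6383
  Brand Y, 30 or over: 49×64/94 = 33.3617
Contributions (O − E)²/E:
  (9 − 14.3617)²/14.3617 = 2.0017
  (36 − 30.6383)²/30.6383 = 0.9383
  (21 − 15.6383)²/15.6383 = 1.8383
  (28 − 33.3617)²/33.3617 = 0.8617
χ² = 2.0017 + 0.9383 + 1.8383 + 0.8617 = 5.640
df = (2−1)(2−1) = 1. Since 5.640 > 3.841, reject the null hypothesis of independence at α = 0.05.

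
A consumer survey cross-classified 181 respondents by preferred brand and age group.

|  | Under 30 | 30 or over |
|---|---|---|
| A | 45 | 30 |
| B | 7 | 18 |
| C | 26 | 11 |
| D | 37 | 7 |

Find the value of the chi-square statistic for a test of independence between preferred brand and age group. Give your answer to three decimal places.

22.780

Row totals: 75, 25, 37, 44. Column totals: 115, 66. Grand total N = 181.
Expected counts (row total × column total / N):
  A, Under 30: 75×115/181 = 47.6519
  A, 30 or over: 75×66/181 = 27.3481
  B, Under 30: 25×115/181 = 15.8840
  B, 30 or over: 25×66/181 = 9.1160
  C, Under 30: 37×115/181 = 23.5083
  C, 30 or over: 37×66/181 = 13.4917
  D, Under 30: 44×115/181 = 27.9558
  D, 30 or over: 44×66/181 = 16.0442
Contributions (O − E)²/E:
  (45 − 47.6519)²/47.6519 = 0.1476
  (30 − 27.3481)²/27.3481 = 0.2572
  (7 − 15.8840)²/15.8840 = 4.9689
  (18 − 9.1160)²/9.1160 = 8.6579
  (26 − 23.5083)²/23.5083 = 0.2641
  (11 − 13.4917)²/13.4917 = 0.4602
  (37 − 27.9558)²/27.9558 = 2.9260
  (7 − 16.0442)²/16.0442 = 5.0983
χ² = 0.1476 + 0.2572 + 4.9689 + 8.6579 + 0.2641 + 0.4602 + 2.9260 + 5.0983 = 22.780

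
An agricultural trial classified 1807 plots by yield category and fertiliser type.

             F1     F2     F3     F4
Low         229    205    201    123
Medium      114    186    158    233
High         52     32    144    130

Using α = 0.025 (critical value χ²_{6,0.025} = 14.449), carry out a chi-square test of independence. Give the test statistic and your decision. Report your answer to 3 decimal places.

164.209; reject H₀

Row totals: 758, 691, 358. Column totals: 395, 423, 503, 486. Grand total N = 1807.
Expected counts (row total × column total / N):
  Low, F1: 758×395/1807 = 165.6945
  Low, F2: 758×423/1807 = 177.4400
  Low, F3: 758×503/1807 = 210.9983
  Low, F4: 758×486/1807 = 203.8672
  Medium, F1: 691×395/1807 = 151.0487
  Medium, F2: 691×423/1807 = 161.7559
  Medium, F3: 691×503/1807 = 192.3481
  Medium, F4: 691×486/1807 = 185.8473
  High, F1: 358×395/1807 = 78.2568
  High, F2: 358×423/1807 = 83.8041
  High, F3: 358×503/1807 = 99.6536
  High, F4: 358×486/1807 = 96.2856
Contributions (O − E)²/E:
  (229 − 165.6945)²/165.6945 = 24.1866
  (205 − 177.4400)²/177.4400 = 4.2806
  (201 − 210.9983)²/210.9983 = 0.4738
  (123 − 203.8672)²/203.8672 = 32.0773
  (114 − 151.0487)²/151.0487 = 9.0872
  (186 − 161.7559)²/161.7559 = 3.6337
  (158 − 192.3481)²/192.3481 = 6.1336
  (233 − 185.8473)²/185.8473 = 11.9635
  (52 − 78.2568)²/78.2568 = 8.8097
  (32 − 83.8041)²/83.8041 = 32.0231
  (144 − 99.6536)²/99.6536 = 19.7344
  (130 − 96.2856)²/96.2856 = 11.8051
χ² = 24.1866 + 4.2806 + 0.4738 + 32.0773 + 9.0872 + 3.6337 + 6.1336 + 11.9635 + 8.8097 + 32.0231 + 19.7344 + 11.8051 = 164.209
df = (3−1)(4−1) = 6. Since 164.209 > 14.449, reject the null hypothesis of independence at α = 0.025.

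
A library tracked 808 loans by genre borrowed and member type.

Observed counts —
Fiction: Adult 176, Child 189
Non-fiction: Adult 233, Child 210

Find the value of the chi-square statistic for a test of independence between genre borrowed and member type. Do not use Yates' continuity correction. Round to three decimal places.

Row totals: 365, 443. Column totals: 409, 399. Grand total N = 808.
Expected counts (row total × column total / N):
  Fiction, Adult: 365×409/808 = 184.7587
  Fiction, Child: 365×399/808 = 180.2413
  Non-fiction, Adult: 443×409/808 = 224.2413
  Non-fiction, Child: 443×399/808 = 218.7587
Contributions (O − E)²/E:
  (176 − 184.7587)²/184.7587 = 0.4152
  (189 − 180.2413)²/180.2413 = 0.4256
  (233 − 224.2413)²/224.2413 = 0.3421
  (210 − 218.7587)²/218.7587 = 0.3507
χ² = 0.4152 + 0.4256 + 0.3421 + 0.3507 = 1.534

1.534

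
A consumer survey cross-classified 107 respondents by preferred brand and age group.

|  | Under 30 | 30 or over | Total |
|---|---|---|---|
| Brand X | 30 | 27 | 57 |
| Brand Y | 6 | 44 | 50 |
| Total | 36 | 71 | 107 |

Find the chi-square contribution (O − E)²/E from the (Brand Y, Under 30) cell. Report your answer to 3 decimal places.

Row total (Brand Y) = 50; column total (Under 30) = 36; N = 107.
Expected count E = 50 × 36 / 107 = 16.8224.
Contribution = (O − E)²/E = (6 − 16.8224)² / 16.8224 = 6.962.

6.962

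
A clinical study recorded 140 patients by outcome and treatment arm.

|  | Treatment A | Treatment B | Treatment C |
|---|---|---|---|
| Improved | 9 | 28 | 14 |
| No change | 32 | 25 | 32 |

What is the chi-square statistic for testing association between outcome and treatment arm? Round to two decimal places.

Row totals: 51, 89. Column totals: 41, 53, 46. Grand total N = 140.
Expected counts (row total × column total / N):
  Improved, Treatment A: 51×41/140 = 14.936
  Improved, Treatment B: 51×53/140 = 19.307
  Improved, Treatment C: 51×46/140 = 16.757
  No change, Treatment A: 89×41/140 = 26.064
  No change, Treatment B: 89×53/140 = 33.693
  No change, Treatment C: 89×46/140 = 29.243
Contributions (O − E)²/E:
  (9 − 14.936)²/14.936 = 2.3591
  (28 − 19.307)²/19.307 = 3.9140
  (14 − 16.757)²/16.757 = 0.4536
  (32 − 26.064)²/26.064 = 1.3519
  (25 − 33.693)²/33.693 = 2.2428
  (32 − 29.243)²/29.243 = 0.2599
χ² = 2.3591 + 3.9140 + 0.4536 + 1.3519 + 2.2428 + 0.2599 = 10.58

10.58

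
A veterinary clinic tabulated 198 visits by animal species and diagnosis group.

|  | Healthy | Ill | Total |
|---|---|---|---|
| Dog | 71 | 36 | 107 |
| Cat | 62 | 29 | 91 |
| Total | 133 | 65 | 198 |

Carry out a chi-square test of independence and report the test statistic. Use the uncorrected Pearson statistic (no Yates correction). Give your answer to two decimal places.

Grand total N = 198.
Expected counts (row total × column total / N):
  Dog, Healthy: 107×133/198 = 71.874
  Dog, Ill: 107×65/198 = 35.126
  Cat, Healthy: 91×133/198 = 61.126
  Cat, Ill: 91×65/198 = 29.874
Contributions (O − E)²/E:
  (71 − 71.874)²/71.874 = 0.0106
  (36 − 35.126)²/35.126 = 0.0217
  (62 − 61.126)²/61.126 = 0.0125
  (29 − 29.874)²/29.874 = 0.0256
χ² = 0.0106 + 0.0217 + 0.0125 + 0.0256 = 0.07

0.07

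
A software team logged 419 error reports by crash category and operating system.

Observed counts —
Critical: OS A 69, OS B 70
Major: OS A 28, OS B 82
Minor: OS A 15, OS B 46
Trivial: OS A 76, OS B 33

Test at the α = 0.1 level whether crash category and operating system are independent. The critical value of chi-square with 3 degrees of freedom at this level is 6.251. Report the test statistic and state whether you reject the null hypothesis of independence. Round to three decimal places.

Row totals: 139, 110, 61, 109. Column totals: 188, 231. Grand total N = 419.
Expected counts (row total × column total / N):
  Critical, OS A: 139×188/419 = 62.3675
  Critical, OS B: 139×231/419 = 76.6325
  Major, OS A: 110×188/419 = 49.3556
  Major, OS B: 110×231/419 = 60.6444
  Minor, OS A: 61×188/419 = 27.3699
  Minor, OS B: 61×231/419 = 33.6301
  Trivial, OS A: 109×188/419 = 48.9069
  Trivial, OS B: 109×231/419 = 60.0931
Contributions (O − E)²/E:
  (69 − 62.3675)²/62.3675 = 0.7053
  (70 − 76.6325)²/76.6325 = 0.5740
  (28 − 49.3556)²/49.3556 = 9.2403
  (82 − 60.6444)²/60.6444 = 7.5203
  (15 − 27.3699)²/27.3699 = 5.5906
  (46 − 33.6301)²/33.6301 = 4.5499
  (76 − 48.9069)²/48.9069 = 15.0088
  (33 − 60.0931)²/60.0931 = 12.2150
χ² = 0.7053 + 0.5740 + 9.2403 + 7.5203 + 5.5906 + 4.5499 + 15.0088 + 12.2150 = 55.404
df = (4−1)(2−1) = 3. Since 55.404 > 6.251, reject the null hypothesis of independence at α = 0.1.

55.404; reject H₀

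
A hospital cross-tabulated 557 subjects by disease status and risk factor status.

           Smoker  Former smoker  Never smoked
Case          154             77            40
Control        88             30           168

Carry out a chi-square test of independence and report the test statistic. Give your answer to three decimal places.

117.095

Row totals: 271, 286. Column totals: 242, 107, 208. Grand total N = 557.
Expected counts (row total × column total / N):
  Case, Smoker: 271×242/557 = 117.7415
  Case, Former smoker: 271×107/557 = 52.0592
  Case, Never smoked: 271×208/557 = 101.1993
  Control, Smoker: 286×242/557 = 124.2585
  Control, Former smoker: 286×107/557 = 54.9408
  Control, Never smoked: 286×208/557 = 106.8007
Contributions (O − E)²/E:
  (154 − 117.7415)²/117.7415 = 11.1658
  (77 − 52.0592)²/52.0592 = 11.9488
  (40 − 101.1993)²/101.1993 = 37.0097
  (88 − 124.2585)²/124.2585 = 10.5802
  (30 − 54.9408)²/54.9408 = 11.3221
  (168 − 106.8007)²/106.8007 = 35.0686
χ² = 11.1658 + 11.9488 + 37.0097 + 10.5802 + 11.3221 + 35.0686 = 117.095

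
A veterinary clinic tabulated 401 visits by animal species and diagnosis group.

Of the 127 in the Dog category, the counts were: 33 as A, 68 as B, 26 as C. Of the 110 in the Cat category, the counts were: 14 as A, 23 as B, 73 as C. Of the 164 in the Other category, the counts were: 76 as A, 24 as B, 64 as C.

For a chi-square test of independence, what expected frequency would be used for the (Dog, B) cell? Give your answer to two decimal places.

Row total (Dog) = 127; column total (B) = 115; grand total N = 401.
Expected count = (row total × column total) / N = 127 × 115 / 401 = 36.42.

36.42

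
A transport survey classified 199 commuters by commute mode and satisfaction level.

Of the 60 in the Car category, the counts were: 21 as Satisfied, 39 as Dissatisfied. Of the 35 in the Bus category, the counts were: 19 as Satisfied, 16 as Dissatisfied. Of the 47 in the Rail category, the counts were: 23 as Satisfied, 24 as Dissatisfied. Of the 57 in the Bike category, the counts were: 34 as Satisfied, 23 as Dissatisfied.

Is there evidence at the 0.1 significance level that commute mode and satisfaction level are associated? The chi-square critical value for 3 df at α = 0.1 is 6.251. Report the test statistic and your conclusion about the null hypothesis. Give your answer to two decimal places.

Row totals: 60, 35, 47, 57. Column totals: 97, 102. Grand total N = 199.
Expected counts (row total × column total / N):
  Car, Satisfied: 60×97/199 = 29.2462
  Car, Dissatisfied: 60×102/199 = 30.7538
  Bus, Satisfied: 35×97/199 = 17.0603
  Bus, Dissatisfied: 35×102/199 = 17.9397
  Rail, Satisfied: 47×97/199 = 22.9095
  Rail, Dissatisfied: 47×102/199 = 24.0905
  Bike, Satisfied: 57×97/199 = 27.7839
  Bike, Dissatisfied: 57×102/199 = 29.2161
Contributions (O − E)²/E:
  (21 − 29.2462)²/29.2462 = 2.3251
  (39 − 30.7538)²/30.7538 = 2.2111
  (19 − 17.0603)²/17.0603 = 0.2205
  (16 − 17.9397)²/17.9397 = 0.2097
  (23 − 22.9095)²/22.9095 = 0.0004
  (24 − 24.0905)²/24.0905 = 0.0003
  (34 − 27.7839)²/27.7839 = 1.3907
  (23 − 29.2161)²/29.2161 = 1.3226
χ² = 2.3251 + 2.2111 + 0.2205 + 0.2097 + 0.0004 + 0.0003 + 1.3907 + 1.3226 = 7.68
df = (4−1)(2−1) = 3. Since 7.68 > 6.251, reject the null hypothesis of independence at α = 0.1.

7.68; reject H₀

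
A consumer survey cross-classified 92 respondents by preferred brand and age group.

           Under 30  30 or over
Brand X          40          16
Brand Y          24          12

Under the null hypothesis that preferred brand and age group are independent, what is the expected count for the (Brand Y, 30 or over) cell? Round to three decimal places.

10.957

Row total (Brand Y) = 36; column total (30 or over) = 28; grand total N = 92.
Expected count = (row total × column total) / N = 36 × 28 / 92 = 10.957.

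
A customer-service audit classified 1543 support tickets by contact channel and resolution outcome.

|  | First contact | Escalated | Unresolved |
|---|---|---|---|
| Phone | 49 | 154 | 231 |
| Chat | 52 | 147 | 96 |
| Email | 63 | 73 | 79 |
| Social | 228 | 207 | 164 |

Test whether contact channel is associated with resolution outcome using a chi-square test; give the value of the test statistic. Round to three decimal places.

142.120

Row totals: 434, 295, 215, 599. Column totals: 392, 581, 570. Grand total N = 1543.
Expected counts (row total × column total / N):
  Phone, First contact: 434×392/1543 = 110.2579
  Phone, Escalated: 434×581/1543 = 163.4180
  Phone, Unresolved: 434×570/1543 = 160.3240
  Chat, First contact: 295×392/1543 = 74.9449
  Chat, Escalated: 295×581/1543 = 111.0791
  Chat, Unresolved: 295×570/1543 = 108.9760
  Email, First contact: 215×392/1543 = 54.6209
  Email, Escalated: 215×581/1543 = 80.9559
  Email, Unresolved: 215×570/1543 = 79.4232
  Social, First contact: 599×392/1543 = 152.1763
  Social, Escalated: 599×581/1543 = 225.5470
  Social, Unresolved: 599×570/1543 = 221.2767
Contributions (O − E)²/E:
  (49 − 110.2579)²/110.2579 = 34.0341
  (154 − 163.4180)²/163.4180 = 0.5428
  (231 − 160.3240)²/160.3240 = 31.1563
  (52 − 74.9449)²/74.9449 = 7.0247
  (147 − 111.0791)²/111.0791 = 11.6161
  (96 − 108.9760)²/108.9760 = 1.5451
  (63 − 54.6209)²/54.6209 = 1.2854
  (73 − 80.9559)²/80.9559 = 0.7819
  (79 − 79.4232)²/79.4232 = 0.0023
  (228 − 152.1763)²/152.1763 = 37.7801
  (207 − 225.5470)²/225.5470 = 1.5251
  (164 − 221.2767)²/221.2767 = 14.8259
χ² = 34.0341 + 0.5428 + 31.1563 + 7.0247 + 11.6161 + 1.5451 + 1.2854 + 0.7819 + 0.0023 + 37.7801 + 1.5251 + 14.8259 = 142.120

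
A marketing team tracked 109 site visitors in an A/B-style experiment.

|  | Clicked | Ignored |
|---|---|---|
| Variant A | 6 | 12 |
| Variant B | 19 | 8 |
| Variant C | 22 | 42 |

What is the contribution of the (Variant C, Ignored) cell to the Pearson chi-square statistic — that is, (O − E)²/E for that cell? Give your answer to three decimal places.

0.860

Row total (Variant C) = 64; column total (Ignored) = 62; N = 109.
Expected count E = 64 × 62 / 109 = 36.4037.
Contribution = (O − E)²/E = (42 − 36.4037)² / 36.4037 = 0.860.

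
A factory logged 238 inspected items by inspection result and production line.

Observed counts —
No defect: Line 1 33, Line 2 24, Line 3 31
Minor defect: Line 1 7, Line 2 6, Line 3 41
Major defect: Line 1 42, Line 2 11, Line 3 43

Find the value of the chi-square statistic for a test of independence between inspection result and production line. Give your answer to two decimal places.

Row totals: 88, 54, 96. Column totals: 82, 41, 115. Grand total N = 238.
Expected counts (row total × column total / N):
  No defect, Line 1: 88×82/238 = 30.3193
  No defect, Line 2: 88×41/238 = 15.1597
  No defect, Line 3: 88×115/238 = 42.5210
  Minor defect, Line 1: 54×82/238 = 18.6050
  Minor defect, Line 2: 54×41/238 = 9.3025
  Minor defect, Line 3: 54×115/238 = 26.0924
  Major defect, Line 1: 96×82/238 = 33.0756
  Major defect, Line 2: 96×41/238 = 16.5378
  Major defect, Line 3: 96×115/238 = 46.3866
Contributions (O − E)²/E:
  (33 − 30.3193)²/30.3193 = 0.2370
  (24 − 15.1597)²/15.1597 = 5.1552
  (31 − 42.5210)²/42.5210 = 3.1216
  (7 − 18.6050)²/18.6050 = 7.2387
  (6 − 9.3025)²/9.3025 = 1.1724
  (41 − 26.0924)²/26.0924 = 8.5173
  (42 − 33.0756)²/33.0756 = 2.4080
  (11 − 16.5378)²/16.5378 = 1.8544
  (43 − 46.3866)²/46.3866 = 0.2472
χ² = 0.2370 + 5.1552 + 3.1216 + 7.2387 + 1.1724 + 8.5173 + 2.4080 + 1.8544 + 0.2472 = 29.95

29.95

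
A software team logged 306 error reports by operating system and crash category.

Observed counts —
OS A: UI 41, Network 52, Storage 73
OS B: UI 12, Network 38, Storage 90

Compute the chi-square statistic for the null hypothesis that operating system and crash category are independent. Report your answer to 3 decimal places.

Row totals: 166, 140. Column totals: 53, 90, 163. Grand total N = 306.
Expected counts (row total × column total / N):
  OS A, UI: 166×53/306 = 28.7516
  OS A, Network: 166×90/306 = 48.8235
  OS A, Storage: 166×163/306 = 88.4248
  OS B, UI: 140×53/306 = 24.2484
  OS B, Network: 140×90/306 = 41.1765
  OS B, Storage: 140×163/306 = 74.5752
Contributions (O − E)²/E:
  (41 − 28.7516)²/28.7516 = 5.2179
  (52 − 48.8235)²/48.8235 = 0.2067
  (73 − 88.4248)²/88.4248 = 2.6907
  (12 − 24.2484)²/24.2484 = 6.1869
  (38 − 41.1765)²/41.1765 = 0.2450
  (90 − 74.5752)²/74.5752 = 3.1904
χ² = 5.2179 + 0.2067 + 2.6907 + 6.1869 + 0.2450 + 3.1904 = 17.738

17.738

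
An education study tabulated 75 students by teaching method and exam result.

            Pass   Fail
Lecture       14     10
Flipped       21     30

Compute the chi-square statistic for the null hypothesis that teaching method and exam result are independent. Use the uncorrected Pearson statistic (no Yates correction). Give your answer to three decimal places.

1.930

Row totals: 24, 51. Column totals: 35, 40. Grand total N = 75.
Expected counts (row total × column total / N):
  Lecture, Pass: 24×35/75 = 11.2000
  Lecture, Fail: 24×40/75 = 12.8000
  Flipped, Pass: 51×35/75 = 23.8000
  Flipped, Fail: 51×40/75 = 27.2000
Contributions (O − E)²/E:
  (14 − 11.2000)²/11.2000 = 0.7000
  (10 − 12.8000)²/12.8000 = 0.6125
  (21 − 23.8000)²/23.8000 = 0.3294
  (30 − 27.2000)²/27.2000 = 0.2882
χ² = 0.7000 + 0.6125 + 0.3294 + 0.2882 = 1.930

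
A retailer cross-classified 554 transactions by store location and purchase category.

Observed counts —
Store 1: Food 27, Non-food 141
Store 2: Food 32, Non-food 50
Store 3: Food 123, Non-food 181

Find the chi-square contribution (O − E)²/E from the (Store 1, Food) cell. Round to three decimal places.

14.400

Row total (Store 1) = 168; column total (Food) = 182; N = 554.
Expected count E = 168 × 182 / 554 = 55.1913.
Contribution = (O − E)²/E = (27 − 55.1913)² / 55.1913 = 14.400.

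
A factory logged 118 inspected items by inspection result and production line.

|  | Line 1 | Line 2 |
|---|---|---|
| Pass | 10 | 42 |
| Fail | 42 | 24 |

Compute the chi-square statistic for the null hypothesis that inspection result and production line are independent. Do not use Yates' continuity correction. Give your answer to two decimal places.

Row totals: 52, 66. Column totals: 52, 66. Grand total N = 118.
Expected counts (row total × column total / N):
  Pass, Line 1: 52×52/118 = 22.9153
  Pass, Line 2: 52×66/118 = 29.0847
  Fail, Line 1: 66×52/118 = 29.0847
  Fail, Line 2: 66×66/118 = 36.9153
Contributions (O − E)²/E:
  (10 − 22.9153)²/22.9153 = 7.2792
  (42 − 29.0847)²/29.0847 = 5.7351
  (42 − 29.0847)²/29.0847 = 5.7351
  (24 − 36.9153)²/36.9153 = 4.5186
χ² = 7.2792 + 5.7351 + 5.7351 + 4.5186 = 23.27

23.27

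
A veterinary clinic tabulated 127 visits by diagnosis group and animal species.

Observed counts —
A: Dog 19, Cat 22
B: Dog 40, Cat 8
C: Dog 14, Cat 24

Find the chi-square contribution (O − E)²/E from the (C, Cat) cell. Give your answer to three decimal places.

3.807

Row total (C) = 38; column total (Cat) = 54; N = 127.
Expected count E = 38 × 54 / 127 = 16.15748.
Contribution = (O − E)²/E = (24 − 16.15748)² / 16.15748 = 3.807.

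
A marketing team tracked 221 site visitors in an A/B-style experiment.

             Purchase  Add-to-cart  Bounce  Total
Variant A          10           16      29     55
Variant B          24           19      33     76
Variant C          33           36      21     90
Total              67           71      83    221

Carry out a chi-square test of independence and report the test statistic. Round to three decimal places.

15.919

Grand total N = 221.
Expected counts (row total × column total / N):
  Variant A, Purchase: 55×67/221 = 16.6742
  Variant A, Add-to-cart: 55×71/221 = 17.6697
  Variant A, Bounce: 55×83/221 = 20.6561
  Variant B, Purchase: 76×67/221 = 23.0407
  Variant B, Add-to-cart: 76×71/221 = 24.4163
  Variant B, Bounce: 76×83/221 = 28.5430
  Variant C, Purchase: 90×67/221 = 27.2851
  Variant C, Add-to-cart: 90×71/221 = 28.9140
  Variant C, Bounce: 90×83/221 = 33.8009
Contributions (O − E)²/E:
  (10 − 16.6742)²/16.6742 = 2.6715
  (16 − 17.6697)²/17.6697 = 0.1578
  (29 − 20.6561)²/20.6561 = 3.3705
  (24 − 23.0407)²/23.0407 = 0.0399
  (19 − 24.4163)²/24.4163 = 1.2015
  (33 − 28.5430)²/28.5430 = 0.6960
  (33 − 27.2851)²/27.2851 = 1.1970
  (36 − 28.9140)²/28.9140 = 1.7366
  (21 − 33.8009)²/33.8009 = 4.8479
χ² = 2.6715 + 0.1578 + 3.3705 + 0.0399 + 1.2015 + 0.6960 + 1.1970 + 1.7366 + 4.8479 = 15.919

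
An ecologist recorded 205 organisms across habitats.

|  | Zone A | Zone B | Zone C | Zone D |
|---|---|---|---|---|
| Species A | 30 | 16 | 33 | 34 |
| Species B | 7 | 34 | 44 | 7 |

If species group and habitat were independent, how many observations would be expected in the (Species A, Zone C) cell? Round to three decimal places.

42.444

Row total (Species A) = 113; column total (Zone C) = 77; grand total N = 205.
Expected count = (row total × column total) / N = 113 × 77 / 205 = 42.444.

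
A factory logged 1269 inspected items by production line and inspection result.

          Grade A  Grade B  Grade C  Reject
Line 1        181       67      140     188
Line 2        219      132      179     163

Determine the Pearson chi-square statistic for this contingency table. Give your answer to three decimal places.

Row totals: 576, 693. Column totals: 400, 199, 319, 351. Grand total N = 1269.
Expected counts (row total × column total / N):
  Line 1, Grade A: 576×400/1269 = 181.5603
  Line 1, Grade B: 576×199/1269 = 90.3262
  Line 1, Grade C: 576×319/1269 = 144.7943
  Line 1, Reject: 576×351/1269 = 159.3191
  Line 2, Grade A: 693×400/1269 = 218.4397
  Line 2, Grade B: 693×199/1269 = 108.6738
  Line 2, Grade C: 693×319/1269 = 174.2057
  Line 2, Reject: 693×351/1269 = 191.6809
Contributions (O − E)²/E:
  (181 − 181.5603)²/181.5603 = 0.0017
  (67 − 90.3262)²/90.3262 = 6.0239
  (140 − 144.7943)²/144.7943 = 0.1587
  (188 − 159.3191)²/159.3191 = 5.1632
  (219 − 218.4397)²/218.4397 = 0.0014
  (132 − 108.6738)²/108.6738 = 5.0068
  (179 − 174.2057)²/174.2057 = 0.1319
  (163 − 191.6809)²/191.6809 = 4.2915
χ² = 0.0017 + 6.0239 + 0.1587 + 5.1632 + 0.0014 + 5.0068 + 0.1319 + 4.2915 = 20.779

20.779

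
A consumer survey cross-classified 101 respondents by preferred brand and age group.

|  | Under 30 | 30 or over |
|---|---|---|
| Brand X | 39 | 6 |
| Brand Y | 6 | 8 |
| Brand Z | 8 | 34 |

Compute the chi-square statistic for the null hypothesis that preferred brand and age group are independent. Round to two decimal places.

Row totals: 45, 14, 42. Column totals: 53, 48. Grand total N = 101.
Expected counts (row total × column total / N):
  Brand X, Under 30: 45×53/101 = 23.6139
  Brand X, 30 or over: 45×48/101 = 21.3861
  Brand Y, Under 30: 14×53/101 = 7.3465
  Brand Y, 30 or over: 14×48/101 = 6.6535
  Brand Z, Under 30: 42×53/101 = 22.0396
  Brand Z, 30 or over: 42×48/101 = 19.9604
Contributions (O − E)²/E:
  (39 − 23.6139)²/23.6139 = 10.0251
  (6 − 21.3861)²/21.3861 = 11.0694
  (6 − 7.3465)²/7.3465 = 0.2468
  (8 − 6.6535)²/6.6535 = 0.2725
  (8 − 22.0396)²/22.0396 = 8.9435
  (34 − 19.9604)²/19.9604 = 9.8751
χ² = 10.0251 + 11.0694 + 0.2468 + 0.2725 + 8.9435 + 9.8751 = 40.43

40.43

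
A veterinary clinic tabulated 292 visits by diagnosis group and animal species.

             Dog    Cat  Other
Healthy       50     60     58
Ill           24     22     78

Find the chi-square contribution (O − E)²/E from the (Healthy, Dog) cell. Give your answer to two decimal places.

Row total (Healthy) = 168; column total (Dog) = 74; N = 292.
Expected count E = 168 × 74 / 292 = 42.575.
Contribution = (O − E)²/E = (50 − 42.575)² / 42.575 = 1.29.

1.29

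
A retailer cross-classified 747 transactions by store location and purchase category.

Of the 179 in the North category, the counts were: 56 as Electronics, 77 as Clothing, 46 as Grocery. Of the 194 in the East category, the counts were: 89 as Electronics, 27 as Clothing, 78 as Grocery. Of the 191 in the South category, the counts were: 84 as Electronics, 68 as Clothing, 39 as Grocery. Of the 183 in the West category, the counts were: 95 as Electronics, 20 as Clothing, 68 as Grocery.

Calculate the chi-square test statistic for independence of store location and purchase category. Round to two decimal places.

Row totals: 179, 194, 191, 183. Column totals: 324, 192, 231. Grand total N = 747.
Expected counts (row total × column total / N):
  North, Electronics: 179×324/747 = 77.639
  North, Clothing: 179×192/747 = 46.008
  North, Grocery: 179×231/747 = 55.353
  East, Electronics: 194×324/747 = 84.145
  East, Clothing: 194×192/747 = 49.863
  East, Grocery: 194×231/747 = 59.992
  South, Electronics: 191×324/747 = 82.843
  South, Clothing: 191×192/747 = 49.092
  South, Grocery: 191×231/747 = 59.064
  West, Electronics: 183×324/747 = 79.373
  West, Clothing: 183×192/747 = 47.036
  West, Grocery: 183×231/747 = 56.590
Contributions (O − E)²/E:
  (56 − 77.639)²/77.639 = 6.0311
  (77 − 46.008)²/46.008 = 20.8769
  (46 − 55.353)²/55.353 = 1.5804
  (89 − 84.145)²/84.145 = 0.2801
  (27 − 49.863)²/49.863 = 10.4831
  (78 − 59.992)²/59.992 = 5.4055
  (84 − 82.843)²/82.843 = 0.0162
  (68 − 49.092)²/49.092 = 7.2825
  (39 − 59.064)²/59.064 = 6.8157
  (95 − 79.373)²/79.373 = 3.0767
  (20 − 47.036)²/47.036 = 15.5401
  (68 − 56.590)²/56.590 = 2.3005
χ² = 6.0311 + 20.8769 + 1.5804 + 0.2801 + 10.4831 + 5.4055 + 0.0162 + 7.2825 + 6.8157 + 3.0767 + 15.5401 + 2.3005 = 79.69

79.69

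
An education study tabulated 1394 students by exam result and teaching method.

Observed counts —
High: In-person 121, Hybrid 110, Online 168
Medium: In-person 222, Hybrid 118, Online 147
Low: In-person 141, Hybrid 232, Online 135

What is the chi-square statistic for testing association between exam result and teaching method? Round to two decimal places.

Row totals: 399, 487, 508. Column totals: 484, 460, 450. Grand total N = 1394.
Expected counts (row total × column total / N):
  High, In-person: 399×484/1394 = 138.534
  High, Hybrid: 399×460/1394 = 131.664
  High, Online: 399×450/1394 = 128.802
  Medium, In-person: 487×484/1394 = 169.088
  Medium, Hybrid: 487×460/1394 = 160.703
  Medium, Online: 487×450/1394 = 157.209
  Low, In-person: 508×484/1394 = 176.379
  Low, Hybrid: 508×460/1394 = 167.633
  Low, Online: 508×450/1394 = 163.989
Contributions (O − E)²/E:
  (121 − 138.534)²/138.534 = 2.2192
  (110 − 131.664)²/131.664 = 3.5646
  (168 − 128.802)²/128.802 = 11.9290
  (222 − 169.088)²/169.088 = 16.5575
  (118 − 160.703)²/160.703 = 11.3473
  (147 − 157.209)²/157.209 = 0.6630
  (141 − 176.379)²/176.379 = 7.0965
  (232 − 167.633)²/167.633 = 24.7154
  (135 − 163.989)²/163.989 = 5.1245
χ² = 2.2192 + 3.5646 + 11.9290 + 16.5575 + 11.3473 + 0.6630 + 7.0965 + 24.7154 + 5.1245 = 83.22

83.22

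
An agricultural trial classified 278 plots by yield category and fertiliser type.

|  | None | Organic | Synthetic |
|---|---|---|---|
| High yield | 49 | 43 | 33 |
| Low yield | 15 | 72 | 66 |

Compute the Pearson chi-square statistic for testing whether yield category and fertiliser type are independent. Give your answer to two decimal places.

33.90

Row totals: 125, 153. Column totals: 64, 115, 99. Grand total N = 278.
Expected counts (row total × column total / N):
  High yield, None: 125×64/278 = 28.777
  High yield, Organic: 125×115/278 = 51.709
  High yield, Synthetic: 125×99/278 = 44.514
  Low yield, None: 153×64/278 = 35.223
  Low yield, Organic: 153×115/278 = 63.291
  Low yield, Synthetic: 153×99/278 = 54.486
Contributions (O − E)²/E:
  (49 − 28.777)²/28.777 = 14.2117
  (43 − 51.709)²/51.709 = 1.4668
  (33 − 44.514)²/44.514 = 2.9782
  (15 − 35.223)²/35.223 = 11.6109
  (72 − 63.291)²/63.291 = 1.1984
  (66 − 54.486)²/54.486 = 2.4331
χ² = 14.2117 + 1.4668 + 2.9782 + 11.6109 + 1.1984 + 2.4331 = 33.90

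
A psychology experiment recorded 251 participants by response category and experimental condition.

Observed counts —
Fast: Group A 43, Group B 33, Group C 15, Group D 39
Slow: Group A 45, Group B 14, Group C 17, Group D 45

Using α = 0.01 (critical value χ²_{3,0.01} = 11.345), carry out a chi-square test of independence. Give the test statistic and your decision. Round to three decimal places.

Row totals: 130, 121. Column totals: 88, 47, 32, 84. Grand total N = 251.
Expected counts (row total × column total / N):
  Fast, Group A: 130×88/251 = 45.5777
  Fast, Group B: 130×47/251 = 24.3426
  Fast, Group C: 130×32/251 = 16.5737
  Fast, Group D: 130×84/251 = 43.5060
  Slow, Group A: 121×88/251 = 42.4223
  Slow, Group B: 121×47/251 = 22.6574
  Slow, Group C: 121×32/251 = 15.4263
  Slow, Group D: 121×84/251 = 40.4940
Contributions (O − E)²/E:
  (43 − 45.5777)²/45.5777 = 0.1458
  (33 − 24.3426)²/24.3426 = 3.0790
  (15 − 16.5737)²/16.5737 = 0.1494
  (39 − 43.5060)²/43.5060 = 0.4667
  (45 − 42.4223)²/42.4223 = 0.1566
  (14 − 22.6574)²/22.6574 = 3.3080
  (17 − 15.4263)²/15.4263 = 0.1605
  (45 − 40.4940)²/40.4940 = 0.5014
χ² = 0.1458 + 3.0790 + 0.1494 + 0.4667 + 0.1566 + 3.3080 + 0.1605 + 0.5014 = 7.967
df = (2−1)(4−1) = 3. Since 7.967 < 11.345, fail to reject the null hypothesis of independence at α = 0.01.

7.967; fail to reject H₀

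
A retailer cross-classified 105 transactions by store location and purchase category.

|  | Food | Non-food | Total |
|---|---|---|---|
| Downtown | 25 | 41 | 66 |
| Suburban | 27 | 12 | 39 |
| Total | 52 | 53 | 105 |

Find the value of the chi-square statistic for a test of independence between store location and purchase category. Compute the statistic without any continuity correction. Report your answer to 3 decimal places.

9.639

Grand total N = 105.
Expected counts (row total × column total / N):
  Downtown, Food: 66×52/105 = 32.6857
  Downtown, Non-food: 66×53/105 = 33.3143
  Suburban, Food: 39×52/105 = 19.3143
  Suburban, Non-food: 39×53/105 = 19.6857
Contributions (O − E)²/E:
  (25 − 32.6857)²/32.6857 = 1.8072
  (41 − 33.3143)²/33.3143 = 1.7731
  (27 − 19.3143)²/19.3143 = 3.0584
  (12 − 19.6857)²/19.6857 = 3.0007
χ² = 1.8072 + 1.7731 + 3.0584 + 3.0007 = 9.639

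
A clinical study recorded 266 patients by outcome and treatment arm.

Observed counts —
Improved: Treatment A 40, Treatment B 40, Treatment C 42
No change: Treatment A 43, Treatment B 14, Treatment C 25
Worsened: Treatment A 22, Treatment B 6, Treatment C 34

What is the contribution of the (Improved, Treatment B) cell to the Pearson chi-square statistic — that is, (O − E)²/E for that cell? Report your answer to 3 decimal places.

Row total (Improved) = 122; column total (Treatment B) = 60; N = 266.
Expected count E = 122 × 60 / 266 = 27.5188.
Contribution = (O − E)²/E = (40 − 27.5188)² / 27.5188 = 5.661.

5.661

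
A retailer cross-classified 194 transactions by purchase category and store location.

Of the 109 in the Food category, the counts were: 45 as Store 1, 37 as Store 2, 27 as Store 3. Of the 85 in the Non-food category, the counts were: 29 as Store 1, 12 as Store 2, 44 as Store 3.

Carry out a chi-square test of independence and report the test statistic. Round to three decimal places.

17.585

Row totals: 109, 85. Column totals: 74, 49, 71. Grand total N = 194.
Expected counts (row total × column total / N):
  Food, Store 1: 109×74/194 = 41.5773
  Food, Store 2: 109×49/194 = 27.5309
  Food, Store 3: 109×71/194 = 39.8918
  Non-food, Store 1: 85×74/194 = 32.4227
  Non-food, Store 2: 85×49/194 = 21.4691
  Non-food, Store 3: 85×71/194 = 31.1082
Contributions (O − E)²/E:
  (45 − 41.5773)²/41.5773 = 0.2818
  (37 − 27.5309)²/27.5309 = 3.2568
  (27 − 39.8918)²/39.8918 = 4.1662
  (29 − 32.4227)²/32.4227 = 0.3613
  (12 − 21.4691)²/21.4691 = 4.1764
  (44 − 31.1082)²/31.1082 = 5.3426
χ² = 0.2818 + 3.2568 + 4.1662 + 0.3613 + 4.1764 + 5.3426 = 17.585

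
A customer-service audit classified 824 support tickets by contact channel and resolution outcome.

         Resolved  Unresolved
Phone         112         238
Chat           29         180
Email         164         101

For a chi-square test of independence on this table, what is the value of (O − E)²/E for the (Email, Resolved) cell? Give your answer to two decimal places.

44.29

Row total (Email) = 265; column total (Resolved) = 305; N = 824.
Expected count E = 265 × 305 / 824 = 98.089.
Contribution = (O − E)²/E = (164 − 98.089)² / 98.089 = 44.29.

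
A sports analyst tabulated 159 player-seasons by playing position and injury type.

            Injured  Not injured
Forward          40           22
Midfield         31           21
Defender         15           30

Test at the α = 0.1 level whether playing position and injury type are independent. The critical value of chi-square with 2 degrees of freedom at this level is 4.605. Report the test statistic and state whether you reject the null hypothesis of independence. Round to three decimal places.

Row totals: 62, 52, 45. Column totals: 86, 73. Grand total N = 159.
Expected counts (row total × column total / N):
  Forward, Injured: 62×86/159 = 33.53459
  Forward, Not injured: 62×73/159 = 28.46541
  Midfield, Injured: 52×86/159 = 28.12579
  Midfield, Not injured: 52×73/159 = 23.87421
  Defender, Injured: 45×86/159 = 24.33962
  Defender, Not injured: 45×73/159 = 20.66038
Contributions (O − E)²/E:
  (40 − 33.53459)²/33.53459 = 1.2465
  (22 − 28.46541)²/28.46541 = 1.4685
  (31 − 28.12579)²/28.12579 = 0.2937
  (21 − 23.87421)²/23.87421 = 0.3460
  (15 − 24.33962)²/24.33962 = 3.5838
  (30 − 20.66038)²/20.66038 = 4.2220
χ² = 1.2465 + 1.4685 + 0.2937 + 0.3460 + 3.5838 + 4.2220 = 11.161
df = (3−1)(2−1) = 2. Since 11.161 > 4.605, reject the null hypothesis of independence at α = 0.1.

11.161; reject H₀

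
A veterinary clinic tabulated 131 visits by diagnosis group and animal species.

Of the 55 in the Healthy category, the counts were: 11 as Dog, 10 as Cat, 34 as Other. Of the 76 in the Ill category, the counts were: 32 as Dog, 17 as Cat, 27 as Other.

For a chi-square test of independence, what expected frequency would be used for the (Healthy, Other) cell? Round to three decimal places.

Row total (Healthy) = 55; column total (Other) = 61; grand total N = 131.
Expected count = (row total × column total) / N = 55 × 61 / 131 = 25.611.

25.611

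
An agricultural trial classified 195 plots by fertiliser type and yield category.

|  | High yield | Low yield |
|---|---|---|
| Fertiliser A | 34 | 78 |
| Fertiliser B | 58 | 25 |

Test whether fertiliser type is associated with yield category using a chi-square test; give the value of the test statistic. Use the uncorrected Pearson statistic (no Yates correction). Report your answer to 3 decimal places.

Row totals: 112, 83. Column totals: 92, 103. Grand total N = 195.
Expected counts (row total × column total / N):
  Fertiliser A, High yield: 112×92/195 = 52.84103
  Fertiliser A, Low yield: 112×103/195 = 59.15897
  Fertiliser B, High yield: 83×92/195 = 39.15897
  Fertiliser B, Low yield: 83×103/195 = 43.84103
Contributions (O − E)²/E:
  (34 − 52.84103)²/52.84103 = 6.7180
  (78 − 59.15897)²/59.15897 = 6.0005
  (58 − 39.15897)²/39.15897 = 9.0652
  (25 − 43.84103)²/43.84103 = 8.0971
χ² = 6.7180 + 6.0005 + 9.0652 + 8.0971 = 29.881

29.881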